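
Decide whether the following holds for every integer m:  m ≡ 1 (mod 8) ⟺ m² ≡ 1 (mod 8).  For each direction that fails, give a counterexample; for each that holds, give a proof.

Not equivalent: only (⇒) holds.

(→) Suppose m ≡ 1 (mod 8). Write m = 8j + 1. Then (8j + 1)² = 64j² + 16j + 1 = 8(8j² + 2j) + 1, so m² ≡ 1 (mod 8).

(←) This fails: take m = 3. Then 3² = 9 ≡ 1 (mod 8), yet 3 ≡ 3 (mod 8), not 1.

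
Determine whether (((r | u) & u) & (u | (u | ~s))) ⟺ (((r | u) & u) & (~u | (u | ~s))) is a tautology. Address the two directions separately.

The biconditional holds.

[⇒] Assume the antecedent. If u is true, the consequent reduces to true regardless of the other variables. If u is false, the antecedent cannot hold. Either way the consequent holds.

[⇐] Assume the antecedent. If u is true, ((r | u) & u) & (u | (u | ~s)) reduces to true regardless of the other variables. If u is false, the antecedent cannot hold. Either way ((r | u) & u) & (u | (u | ~s)) holds.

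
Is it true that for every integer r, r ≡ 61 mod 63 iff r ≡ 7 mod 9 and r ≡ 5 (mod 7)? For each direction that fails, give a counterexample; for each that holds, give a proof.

[⇐] If r ≡ 7 (mod 9) and r ≡ 5 (mod 7), then by the Chinese remainder theorem r ≡ 61 (mod 63). This is exactly r ≡ 61 (mod 63).

[⇒] Suppose r ≡ 61 (mod 63); write r = 63j + 61. Since 9 ∣ 63, reducing mod 9 gives r ≡ 61 ≡ 7 (mod 9); since 7 ∣ 63, reducing mod 7 gives r ≡ 61 ≡ 5 (mod 7).

Both directions hold; the statement is true.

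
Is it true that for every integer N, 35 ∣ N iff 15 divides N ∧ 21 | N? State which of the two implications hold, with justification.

Not equivalent: only (⇐) holds.

(⟹) This fails: take N = 35. Certainly 35 ∣ 35, but 15 ∤ 35.

(⟸) Suppose 15 ∣ N and 21 ∣ N. Any common multiple of 15 and 21 is a multiple of their lcm; here lcm(15, 21) = 15·21/gcd(15, 21) = 315/3 = 105, so 105 ∣ N. Since 35 ∣ 105, it follows that 35 ∣ N.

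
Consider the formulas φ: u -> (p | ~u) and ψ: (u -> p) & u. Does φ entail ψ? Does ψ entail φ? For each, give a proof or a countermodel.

Not equivalent: only (⇐) holds.

(⇒) This fails. Under p = F, u = F, the left side is true but the right side is false.

(⇐) Assume the antecedent. If p is true, u -> (p | ~u) reduces to true regardless of the other variables. If p is false, the antecedent cannot hold. Either way u -> (p | ~u) holds.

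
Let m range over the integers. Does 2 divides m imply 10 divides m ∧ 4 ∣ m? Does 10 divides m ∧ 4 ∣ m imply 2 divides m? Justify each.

Only the reverse direction holds.

Forward direction. This fails: take m = 2. Certainly 2 ∣ 2, but 10 ∤ 2.

Converse. Suppose 10 ∣ m and 4 ∣ m. Any common multiple of 10 and 4 is a multiple of their lcm; here lcm(10, 4) = 10·4/gcd(10, 4) = 40/2 = 20, so 20 ∣ m. Since 2 ∣ 20, it follows that 2 ∣ m.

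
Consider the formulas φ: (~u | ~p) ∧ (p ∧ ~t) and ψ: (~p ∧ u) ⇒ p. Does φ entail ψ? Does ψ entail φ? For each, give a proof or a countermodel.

(→) Assume the antecedent. If p is true, (~p ∧ u) ⇒ p reduces to true regardless of the other variables. If p is false, the antecedent cannot hold. Either way (~p ∧ u) ⇒ p holds.

(←) This fails. Under p = F, t = F, u = F, the left side is false but the right side is true.

Only the forward implication holds.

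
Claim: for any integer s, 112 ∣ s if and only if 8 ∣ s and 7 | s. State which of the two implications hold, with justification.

Forward direction. If 112 ∣ s, write s = 112q. Since 112 = 14·8, s = 8·(14q), so 8 ∣ s; and since 112 = 16·7, s = 7·(16q), so 7 ∣ s.

Converse. This fails: take s = 56. Both 8 ∣ 56 and 7 ∣ 56, yet 56 is not a multiple of 112 (since 56 = 0·112 + 56), so 112 ∤ 56.

Only the forward implication holds.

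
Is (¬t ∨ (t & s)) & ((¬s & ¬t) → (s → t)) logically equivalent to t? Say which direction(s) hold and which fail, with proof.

(⟹) This fails. Under t = F, s = F, the left side is true but the right side is false.

(⟸) This fails. Under t = T, s = F, the left side is false but the right side is true.

Neither direction holds.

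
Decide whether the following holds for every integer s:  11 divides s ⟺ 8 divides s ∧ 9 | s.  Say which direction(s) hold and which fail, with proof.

(⇒) This fails: take s = 11. Certainly 11 ∣ 11, but 8 ∤ 11.

(⇐) This fails: take s = 72. Both 8 ∣ 72 and 9 ∣ 72, yet 72 is not a multiple of 11 (since 72 = 6·11 + 6), so 11 ∤ 72.

Both directions fail.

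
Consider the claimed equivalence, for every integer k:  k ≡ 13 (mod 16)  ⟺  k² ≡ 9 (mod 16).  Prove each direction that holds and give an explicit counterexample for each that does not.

(⟸) This fails: take k = 3. Then 3² = 9 ≡ 9 (mod 16), yet 3 ≡ 3 (mod 16), not 13.

(⟹) Suppose k ≡ 13 (mod 16). Write k = 16j + 13. Then (16j + 13)² = 256j² + 416j + 169 = 16(16j² + 26j + 10) + 9, so k² ≡ 9 (mod 16).

Only the forward implication holds.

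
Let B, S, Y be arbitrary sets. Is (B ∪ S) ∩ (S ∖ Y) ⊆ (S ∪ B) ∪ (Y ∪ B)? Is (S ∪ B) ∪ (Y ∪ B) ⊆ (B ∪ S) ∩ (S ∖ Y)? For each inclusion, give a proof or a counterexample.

(⊆) holds; (⊇) fails.

(⟹) Let x ∈ (B ∪ S) ∩ (S ∖ Y). Then either x ∈ S and x ∉ B, Y; or x ∈ B ∩ S and x ∉ Y. In each case x ∈ (S ∪ B) ∪ (Y ∪ B), so (B ∪ S) ∩ (S ∖ Y) ⊆ (S ∪ B) ∪ (Y ∪ B).

(⟸) This inclusion fails. Take B = {1}, S = ∅, Y = ∅; then 1 ∈ (S ∪ B) ∪ (Y ∪ B) but 1 ∉ (B ∪ S) ∩ (S ∖ Y).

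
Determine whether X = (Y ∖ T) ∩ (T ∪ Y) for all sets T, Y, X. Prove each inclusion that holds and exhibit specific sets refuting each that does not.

Both inclusions fail.

(⟹) This inclusion fails. Take T = ∅, Y = ∅, X = {1}; then 1 ∈ X but 1 ∉ (Y ∖ T) ∩ (T ∪ Y).

(⟸) This inclusion fails. Take T = ∅, Y = {1}, X = ∅; then 1 ∈ (Y ∖ T) ∩ (T ∪ Y) but 1 ∉ X.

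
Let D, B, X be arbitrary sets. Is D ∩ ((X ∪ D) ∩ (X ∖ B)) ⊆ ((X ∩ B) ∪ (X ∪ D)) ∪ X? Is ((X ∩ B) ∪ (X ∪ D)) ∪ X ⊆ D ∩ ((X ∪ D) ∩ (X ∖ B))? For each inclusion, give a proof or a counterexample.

Forward inclusion. Let x ∈ D ∩ ((X ∪ D) ∩ (X ∖ B)). Then x ∈ D ∩ X and x ∉ B, from which x ∈ ((X ∩ B) ∪ (X ∪ D)) ∪ X.

Reverse inclusion. This inclusion fails. Take D = {1}, B = ∅, X = ∅; then 1 ∈ ((X ∩ B) ∪ (X ∪ D)) ∪ X but 1 ∉ D ∩ ((X ∪ D) ∩ (X ∖ B)).

(⊆) holds; (⊇) fails.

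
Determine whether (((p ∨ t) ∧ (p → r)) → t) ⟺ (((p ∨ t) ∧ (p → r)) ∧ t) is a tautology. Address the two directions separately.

(⇒) fails; (⇐) holds.

(→) This fails. Under t = F, p = F, r = F, the left side is true but the right side is false.

(←) Assume the antecedent. If t is true, ((p ∨ t) ∧ (p → r)) → t reduces to true regardless of the other variables. If t is false, the antecedent cannot hold. Either way ((p ∨ t) ∧ (p → r)) → t holds.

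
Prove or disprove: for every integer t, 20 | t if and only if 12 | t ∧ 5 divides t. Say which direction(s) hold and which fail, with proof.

Only the converse holds.

[⇒] This fails: take t = 20. Certainly 20 ∣ 20, but 12 ∤ 20.

[⇐] Suppose 12 ∣ t and 5 ∣ t. Any common multiple of 12 and 5 is a multiple of their lcm; here gcd(12, 5) = 1, so lcm(12, 5) = 12·5 = 60, so 60 ∣ t. Since 20 ∣ 60, it follows that 20 ∣ t.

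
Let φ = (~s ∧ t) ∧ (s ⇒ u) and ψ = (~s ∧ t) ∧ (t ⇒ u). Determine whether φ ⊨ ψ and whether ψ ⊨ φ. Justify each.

Only the converse holds.

Converse. Assume the antecedent. If s is true, the antecedent cannot hold. If s is false, the antecedent forces (s = F, u = T, t = T), and (~s ∧ t) ∧ (s ⇒ u) holds there. Either way (~s ∧ t) ∧ (s ⇒ u) holds.

Forward direction. This fails. Under s = F, u = F, t = T, the left side is true but the right side is false.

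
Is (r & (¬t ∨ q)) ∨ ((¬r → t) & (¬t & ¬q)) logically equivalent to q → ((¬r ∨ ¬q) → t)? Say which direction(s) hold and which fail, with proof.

Not equivalent: only (⇒) holds.

Forward direction. Assume the antecedent. If r is true, q → ((¬r ∨ ¬q) → t) reduces to true regardless of the other variables. If r is false, the antecedent cannot hold. Either way q → ((¬r ∨ ¬q) → t) holds.

Converse. This fails. Under r = F, t = F, q = F, the left side is false but the right side is true.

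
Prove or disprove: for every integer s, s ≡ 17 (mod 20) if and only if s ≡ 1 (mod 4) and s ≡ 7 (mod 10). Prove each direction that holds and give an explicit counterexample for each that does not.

(⟸) If s ≡ 1 (mod 4) and s ≡ 7 (mod 10), then by the Chinese remainder theorem s ≡ 17 (mod 20). This is exactly s ≡ 17 (mod 20).

(⟹) Suppose s ≡ 17 (mod 20); write s = 20j + 17. Since 4 ∣ 20, reducing mod 4 gives s ≡ 17 ≡ 1 (mod 4); since 10 ∣ 20, reducing mod 10 gives s ≡ 17 ≡ 7 (mod 10).

Both directions hold.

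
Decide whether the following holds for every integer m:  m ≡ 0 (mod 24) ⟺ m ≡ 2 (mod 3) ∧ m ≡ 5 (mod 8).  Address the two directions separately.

(⇒) fails and (⇐) fails.

Forward direction. This fails: m = 0 gives 0 ≡ 0 (mod 24) but 0 ≡ 0 (mod 3), so the conjunction on the right does not hold.

Converse. This fails: m = 5 satisfies both congruences on the right (5 ≡ 2 mod 3 and 5 ≡ 5 mod 8) yet 5 ≡ 5 (mod 24), not 0.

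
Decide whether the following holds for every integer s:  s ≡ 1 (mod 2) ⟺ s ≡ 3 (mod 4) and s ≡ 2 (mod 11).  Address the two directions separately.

Not equivalent: only (⇐) holds.

Forward direction. This fails: s = 1 gives 1 ≡ 1 (mod 2) but 1 ≡ 1 (mod 4), so the conjunction on the right does not hold.

Converse. If s ≡ 3 (mod 4) and s ≡ 2 (mod 11), then by the Chinese remainder theorem s ≡ 35 (mod 44). Since 35 ≡ 1 (mod 2) and 2 ∣ 44, we get s ≡ 1 (mod 2).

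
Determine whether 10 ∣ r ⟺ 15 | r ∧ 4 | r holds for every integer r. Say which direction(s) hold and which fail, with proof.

(⇒) This fails: take r = 10. Certainly 10 ∣ 10, but 15 ∤ 10.

(⇐) Suppose 15 ∣ r and 4 ∣ r. Any common multiple of 15 and 4 is a multiple of their lcm; here gcd(15, 4) = 1, so lcm(15, 4) = 15·4 = 60, so 60 ∣ r. Since 10 ∣ 60, it follows that 10 ∣ r.

Only the reverse direction holds.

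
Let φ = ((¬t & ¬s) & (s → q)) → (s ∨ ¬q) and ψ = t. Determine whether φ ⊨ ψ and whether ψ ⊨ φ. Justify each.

(⇒) fails; (⇐) holds.

(⇒) This fails. Under s = F, q = F, t = F, the left side is true but the right side is false.

(⇐) Assume the antecedent. If s is true, the consequent reduces to true regardless of the other variables. If s is false, the antecedent forces (s = F, q = F, t = T) or (s = F, q = T, t = T), and the consequent holds there. Either way the consequent holds.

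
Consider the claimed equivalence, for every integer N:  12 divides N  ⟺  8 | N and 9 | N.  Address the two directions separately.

(⇒) fails; (⇐) holds.

(⇒) This fails: take N = 12. Certainly 12 ∣ 12, but 8 ∤ 12.

(⇐) Suppose 8 ∣ N and 9 ∣ N. Any common multiple of 8 and 9 is a multiple of their lcm; here gcd(8, 9) = 1, so lcm(8, 9) = 8·9 = 72, so 72 ∣ N. Since 12 ∣ 72, it follows that 12 ∣ N.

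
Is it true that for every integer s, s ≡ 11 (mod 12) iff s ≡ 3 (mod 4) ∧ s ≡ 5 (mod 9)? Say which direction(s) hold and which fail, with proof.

The forward direction fails; the converse holds.

(←) If s ≡ 3 (mod 4) and s ≡ 5 (mod 9), then by the Chinese remainder theorem s ≡ 23 (mod 36). Since 23 ≡ 11 (mod 12) and 12 ∣ 36, we get s ≡ 11 (mod 12).

(→) This fails: s = 35 gives 35 ≡ 11 (mod 12) but 35 ≡ 8 (mod 9), so the conjunction on the right does not hold.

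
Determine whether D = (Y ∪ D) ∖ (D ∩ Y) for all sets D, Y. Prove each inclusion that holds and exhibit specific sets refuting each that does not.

(⊆) fails and (⊇) fails.

(⊆) This inclusion fails. Take D = {1}, Y = {1}; then 1 ∈ D but 1 ∉ (Y ∪ D) ∖ (D ∩ Y).

(⊇) This inclusion fails. Take D = ∅, Y = {1}; then 1 ∈ (Y ∪ D) ∖ (D ∩ Y) but 1 ∉ D.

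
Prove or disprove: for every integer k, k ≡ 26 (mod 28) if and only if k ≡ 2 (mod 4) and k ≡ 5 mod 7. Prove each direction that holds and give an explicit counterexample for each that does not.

Forward direction. Suppose k ≡ 26 (mod 28); write k = 28j + 26. Since 4 ∣ 28, reducing mod 4 gives k ≡ 26 ≡ 2 (mod 4); since 7 ∣ 28, reducing mod 7 gives k ≡ 26 ≡ 5 (mod 7).

Converse. If k ≡ 2 (mod 4) and k ≡ 5 (mod 7), then by the Chinese remainder theorem k ≡ 26 (mod 28). This is exactly k ≡ 26 (mod 28).

Both implications hold.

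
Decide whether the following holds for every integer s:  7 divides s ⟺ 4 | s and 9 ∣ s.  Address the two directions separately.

[⇒] This fails: take s = 7. Certainly 7 ∣ 7, but 4 ∤ 7.

[⇐] This fails: take s = 36. Both 4 ∣ 36 and 9 ∣ 36, yet 36 is not a multiple of 7 (since 36 = 5·7 + 1), so 7 ∤ 36.

Both directions fail.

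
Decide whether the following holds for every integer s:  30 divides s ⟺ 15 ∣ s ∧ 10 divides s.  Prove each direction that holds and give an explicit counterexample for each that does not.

(→) If 30 ∣ s, write s = 30q. Since 30 = 2·15, s = 15·(2q), so 15 ∣ s; and since 30 = 3·10, s = 10·(3q), so 10 ∣ s.

(←) Suppose 15 ∣ s and 10 ∣ s. Any common multiple of 15 and 10 is a multiple of their lcm; here lcm(15, 10) = 15·10/gcd(15, 10) = 150/5 = 30, so 30 ∣ s.

The biconditional holds.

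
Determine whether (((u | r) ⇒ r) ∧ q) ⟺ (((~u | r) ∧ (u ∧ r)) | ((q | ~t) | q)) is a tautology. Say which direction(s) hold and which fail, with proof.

Not equivalent: only (⇒) holds.

(⇐) This fails. Under q = F, t = F, u = F, r = F, the left side is false but the right side is true.

(⇒) Assume the antecedent. If q is true, the consequent reduces to true regardless of the other variables. If q is false, the antecedent cannot hold. Either way the consequent holds.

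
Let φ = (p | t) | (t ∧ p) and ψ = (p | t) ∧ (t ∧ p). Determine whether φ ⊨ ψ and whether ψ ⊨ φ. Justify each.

Only the converse holds.

[⇐] Assume the antecedent. If t is true, (p | t) | (t ∧ p) reduces to true regardless of the other variables. If t is false, the antecedent cannot hold. Either way (p | t) | (t ∧ p) holds.

[⇒] This fails. Under t = T, p = F, the left side is true but the right side is false.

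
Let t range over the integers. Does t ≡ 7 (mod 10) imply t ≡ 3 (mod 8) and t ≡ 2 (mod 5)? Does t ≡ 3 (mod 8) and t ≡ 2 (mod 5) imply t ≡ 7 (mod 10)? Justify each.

[⇒] This fails: t = 17 gives 17 ≡ 7 (mod 10) but 17 ≡ 1 (mod 8), so the conjunction on the right does not hold.

[⇐] Conversely, if t ≡ 3 (mod 8) and t ≡ 2 (mod 5), then by the Chinese remainder theorem t ≡ 27 (mod 40). Since 27 ≡ 7 (mod 10) and 10 ∣ 40, we get t ≡ 7 (mod 10).

(⇒) fails; (⇐) holds.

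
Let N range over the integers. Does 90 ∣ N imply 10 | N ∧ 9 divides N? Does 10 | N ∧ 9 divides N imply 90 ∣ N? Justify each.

Equivalent; both directions hold.

(⇒) If 90 ∣ N, write N = 90q. Since 90 = 9·10, N = 10·(9q), so 10 ∣ N; and since 90 = 10·9, N = 9·(10q), so 9 ∣ N.

(⇐) Suppose 10 ∣ N and 9 ∣ N. Any common multiple of 10 and 9 is a multiple of their lcm; here gcd(10, 9) = 1, so lcm(10, 9) = 10·9 = 90, so 90 ∣ N.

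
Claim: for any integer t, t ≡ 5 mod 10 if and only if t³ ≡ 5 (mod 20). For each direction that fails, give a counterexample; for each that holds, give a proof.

(⇒) fails; (⇐) holds.

Converse. The residues r modulo 20 with r³ ≡ 5 (mod 20) are exactly {5}, and each is ≡ 5 (mod 10).

Forward direction. This fails: take t = 15. Then 15 ≡ 5 (mod 10), but 15³ = 3375 ≡ 15 (mod 20), not 5.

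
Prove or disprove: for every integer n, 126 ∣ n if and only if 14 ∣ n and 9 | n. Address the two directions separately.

Both directions hold.

(→) If 126 ∣ n, write n = 126q. Since 126 = 9·14, n = 14·(9q), so 14 ∣ n; and since 126 = 14·9, n = 9·(14q), so 9 ∣ n.

(←) Suppose 14 ∣ n and 9 ∣ n. Any common multiple of 14 and 9 is a multiple of their lcm; here gcd(14, 9) = 1, so lcm(14, 9) = 14·9 = 126, so 126 ∣ n.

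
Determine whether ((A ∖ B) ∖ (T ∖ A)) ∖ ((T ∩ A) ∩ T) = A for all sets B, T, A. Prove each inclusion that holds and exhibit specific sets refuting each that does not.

(⟸) This inclusion fails. Take B = {1}, T = ∅, A = {1}; then 1 ∈ A but 1 ∉ ((A ∖ B) ∖ (T ∖ A)) ∖ ((T ∩ A) ∩ T).

(⟹) Let x ∈ ((A ∖ B) ∖ (T ∖ A)) ∖ ((T ∩ A) ∩ T). Then x ∈ A and x ∉ B, T, from which x ∈ A.

(⊆) holds; (⊇) fails.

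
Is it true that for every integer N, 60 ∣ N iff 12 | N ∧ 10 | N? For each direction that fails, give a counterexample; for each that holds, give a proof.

Both directions hold.

Forward direction. If 60 ∣ N, write N = 60q. Since 60 = 5·12, N = 12·(5q), so 12 ∣ N; and since 60 = 6·10, N = 10·(6q), so 10 ∣ N.

Converse. Suppose 12 ∣ N and 10 ∣ N. Any common multiple of 12 and 10 is a multiple of their lcm; here lcm(12, 10) = 12·10/gcd(12, 10) = 120/2 = 60, so 60 ∣ N.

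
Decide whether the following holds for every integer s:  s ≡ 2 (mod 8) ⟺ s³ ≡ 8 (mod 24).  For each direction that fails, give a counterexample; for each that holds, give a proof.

(⇒) fails and (⇐) fails.

Forward direction. This fails: take s = 10. Then 10 ≡ 2 (mod 8), but 10³ = 1000 ≡ 16 (mod 24), not 8.

Converse. This fails: take s = 8. Then 8³ = 512 ≡ 8 (mod 24), yet 8 ≡ 0 (mod 8), not 2.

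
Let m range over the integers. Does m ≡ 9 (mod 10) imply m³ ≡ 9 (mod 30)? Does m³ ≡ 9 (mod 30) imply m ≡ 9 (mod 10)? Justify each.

(⇒) fails; (⇐) holds.

Forward direction. This fails: take m = 19. Then 19 ≡ 9 (mod 10), but 19³ = 6859 ≡ 19 (mod 30), not 9.

Converse. The residues r modulo 30 with r³ ≡ 9 (mod 30) are exactly {9}, and each is ≡ 9 (mod 10).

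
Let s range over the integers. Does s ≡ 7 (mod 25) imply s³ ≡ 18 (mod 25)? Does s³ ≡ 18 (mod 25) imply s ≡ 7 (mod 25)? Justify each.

[⇒] Suppose s ≡ 7 (mod 25). Write s = 25j + 7. Then (25j + 7)³ = 15625j³ + 13125j² + 3675j + 343 = 25(625j³ + 525j² + 147j + 13) + 18, so s³ ≡ 18 (mod 25).

[⇐] Conversely, suppose s³ ≡ 18 (mod 25). The only residue r in {0, …, 24} with r³ ≡ 18 (mod 25) is r = 7, so s ≡ 7 (mod 25).

Equivalent; both directions hold.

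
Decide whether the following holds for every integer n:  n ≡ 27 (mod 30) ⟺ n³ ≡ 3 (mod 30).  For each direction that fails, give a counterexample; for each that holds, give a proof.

Both directions hold.

(→) Suppose n ≡ 27 (mod 30). Write n = 30j + 27. Then (30j + 27)³ = 27000j³ + 72900j² + 65610j + 19683 = 30(900j³ + 2430j² + 2187j + 656) + 3, so n³ ≡ 3 (mod 30).

(←) Conversely, suppose n³ ≡ 3 (mod 30). The only residue r in {0, …, 29} with r³ ≡ 3 (mod 30) is r = 27, so n ≡ 27 (mod 30).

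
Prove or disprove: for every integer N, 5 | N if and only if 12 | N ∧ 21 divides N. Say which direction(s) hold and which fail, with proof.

Neither implication holds.

[⇒] This fails: take N = 5. Certainly 5 ∣ 5, but 12 ∤ 5.

[⇐] This fails: take N = 84. Both 12 ∣ 84 and 21 ∣ 84, yet 84 is not a multiple of 5 (since 84 = 16·5 + 4), so 5 ∤ 84.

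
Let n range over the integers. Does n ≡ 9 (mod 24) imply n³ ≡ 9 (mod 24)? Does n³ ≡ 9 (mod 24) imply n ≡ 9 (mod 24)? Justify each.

(⇒) Suppose n ≡ 9 (mod 24). Write n = 24j + 9. Then (24j + 9)³ = 13824j³ + 15552j² + 5832j + 729 = 24(576j³ + 648j² + 243j + 30) + 9, so n³ ≡ 9 (mod 24).

(⇐) Conversely, suppose n³ ≡ 9 (mod 24). The only residue r in {0, …, 23} with r³ ≡ 9 (mod 24) is r = 9, so n ≡ 9 (mod 24).

Equivalent; both directions hold.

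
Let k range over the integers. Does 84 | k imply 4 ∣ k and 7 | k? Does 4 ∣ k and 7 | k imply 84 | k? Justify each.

(⇒) holds; (⇐) fails.

[⇒] If 84 ∣ k, write k = 84q. Since 84 = 21·4, k = 4·(21q), so 4 ∣ k; and since 84 = 12·7, k = 7·(12q), so 7 ∣ k.

[⇐] This fails: take k = 28. Both 4 ∣ 28 and 7 ∣ 28, yet 28 is not a multiple of 84 (since 28 = 0·84 + 28), so 84 ∤ 28.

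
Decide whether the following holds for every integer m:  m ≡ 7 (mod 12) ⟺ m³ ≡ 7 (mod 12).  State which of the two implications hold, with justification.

The biconditional holds.

(⇐) For the converse, argue contrapositively. If m ≢ 7 (mod 12), then m is congruent to one of 0, 1, 2, 3, 4, 5, 6, 8, 9, 10, 11 modulo 12, and these give m³ ≡ 0, 1, 8, 3, 4, 5, 0, 8, 9, 4, 11 respectively — never 7.

(⇒) Suppose m ≡ 7 (mod 12). Write m = 12j + 7. Then (12j + 7)³ = 1728j³ + 3024j² + 1764j + 343 = 12(144j³ + 252j² + 147j + 28) + 7, so m³ ≡ 7 (mod 12).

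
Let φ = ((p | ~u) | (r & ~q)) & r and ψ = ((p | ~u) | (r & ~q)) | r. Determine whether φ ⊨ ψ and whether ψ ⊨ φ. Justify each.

[⇒] Assume the antecedent. If r is true, ((p | ~u) | (r & ~q)) | r reduces to true regardless of the other variables. If r is false, the antecedent cannot hold. Either way ((p | ~u) | (r & ~q)) | r holds.

[⇐] This fails. Under r = F, u = F, q = F, p = F, the left side is false but the right side is true.

Only the forward implication holds.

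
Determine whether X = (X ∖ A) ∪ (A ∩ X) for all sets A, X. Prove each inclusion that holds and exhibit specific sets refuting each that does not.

(⊇) Let x ∈ (X ∖ A) ∪ (A ∩ X). Then either x ∈ X and x ∉ A; or x ∈ A ∩ X. In each case x ∈ X, so (X ∖ A) ∪ (A ∩ X) ⊆ X.

(⊆) Let x ∈ X. Then either x ∈ X and x ∉ A; or x ∈ A ∩ X. In each case x ∈ (X ∖ A) ∪ (A ∩ X), so X ⊆ (X ∖ A) ∪ (A ∩ X).

The two sets are equal.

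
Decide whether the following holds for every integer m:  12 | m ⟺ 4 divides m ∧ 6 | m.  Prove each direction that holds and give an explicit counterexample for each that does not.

Forward direction. If 12 ∣ m, write m = 12q. Since 12 = 3·4, m = 4·(3q), so 4 ∣ m; and since 12 = 2·6, m = 6·(2q), so 6 ∣ m.

Converse. Suppose 4 ∣ m and 6 ∣ m. Any common multiple of 4 and 6 is a multiple of their lcm; here lcm(4, 6) = 4·6/gcd(4, 6) = 24/2 = 12, so 12 ∣ m.

The biconditional holds.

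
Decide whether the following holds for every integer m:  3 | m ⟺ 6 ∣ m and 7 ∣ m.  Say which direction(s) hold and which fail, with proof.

(⇒) fails; (⇐) holds.

(⟹) This fails: take m = 3. Certainly 3 ∣ 3, but 6 ∤ 3.

(⟸) Suppose 6 ∣ m and 7 ∣ m. Any common multiple of 6 and 7 is a multiple of their lcm; here gcd(6, 7) = 1, so lcm(6, 7) = 6·7 = 42, so 42 ∣ m. Since 3 ∣ 42, it follows that 3 ∣ m.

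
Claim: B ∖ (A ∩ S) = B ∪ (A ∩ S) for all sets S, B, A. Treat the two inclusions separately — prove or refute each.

Only the forward inclusion holds.

(⟹) Let x ∈ B ∖ (A ∩ S). Then either x ∈ B and x ∉ S, A; or x ∈ S ∩ B and x ∉ A; or x ∈ B ∩ A and x ∉ S. In each case x ∈ B ∪ (A ∩ S), so B ∖ (A ∩ S) ⊆ B ∪ (A ∩ S).

(⟸) This inclusion fails. Take S = {1}, B = ∅, A = {1}; then 1 ∈ B ∪ (A ∩ S) but 1 ∉ B ∖ (A ∩ S).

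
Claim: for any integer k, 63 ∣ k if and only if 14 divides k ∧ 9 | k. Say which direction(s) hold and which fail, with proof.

(⇒) fails; (⇐) holds.

(→) This fails: take k = 63. Certainly 63 ∣ 63, but 14 ∤ 63.

(←) Suppose 14 ∣ k and 9 ∣ k. Any common multiple of 14 and 9 is a multiple of their lcm; here gcd(14, 9) = 1, so lcm(14, 9) = 14·9 = 126, so 126 ∣ k. Since 63 ∣ 126, it follows that 63 ∣ k.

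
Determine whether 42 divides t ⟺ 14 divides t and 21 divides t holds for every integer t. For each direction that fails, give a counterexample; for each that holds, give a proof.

Equivalent; both directions hold.

Forward direction. If 42 ∣ t, write t = 42q. Since 42 = 3·14, t = 14·(3q), so 14 ∣ t; and since 42 = 2·21, t = 21·(2q), so 21 ∣ t.

Converse. Suppose 14 ∣ t and 21 ∣ t. Any common multiple of 14 and 21 is a multiple of their lcm; here lcm(14, 21) = 14·21/gcd(14, 21) = 294/7 = 42, so 42 ∣ t.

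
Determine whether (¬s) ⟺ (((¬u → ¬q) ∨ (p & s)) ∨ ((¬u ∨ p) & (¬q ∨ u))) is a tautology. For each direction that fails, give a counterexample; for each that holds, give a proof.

Forward direction. This fails. Under p = F, q = T, s = F, u = F, the left side is true but the right side is false.

Converse. This fails. Under p = F, q = F, s = T, u = F, the left side is false but the right side is true.

Neither direction holds.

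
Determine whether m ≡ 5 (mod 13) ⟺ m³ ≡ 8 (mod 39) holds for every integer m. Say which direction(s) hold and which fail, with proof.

Neither implication holds.

(⇒) This fails: take m = 18. Then 18 ≡ 5 (mod 13), but 18³ = 5832 ≡ 21 (mod 39), not 8.

(⇐) This fails: take m = 2. Then 2³ = 8 ≡ 8 (mod 39), yet 2 ≡ 2 (mod 13), not 5.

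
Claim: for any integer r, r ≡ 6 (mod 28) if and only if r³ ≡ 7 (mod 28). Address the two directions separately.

[⇒] This fails: take r = 6. Then 6 ≡ 6 (mod 28), but 6³ = 216 ≡ 20 (mod 28), not 7.

[⇐] This fails: take r = 7. Then 7³ = 343 ≡ 7 (mod 28), yet 7 ≡ 7 (mod 28), not 6.

(⇒) fails and (⇐) fails.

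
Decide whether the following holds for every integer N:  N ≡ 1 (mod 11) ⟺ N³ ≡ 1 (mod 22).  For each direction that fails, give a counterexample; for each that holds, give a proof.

[⇒] This fails: take N = 12. Then 12 ≡ 1 (mod 11), but 12³ = 1728 ≡ 12 (mod 22), not 1.

[⇐] Conversely, the residues r modulo 22 with r³ ≡ 1 (mod 22) are exactly {1}, and each is ≡ 1 (mod 11).

Only the converse holds.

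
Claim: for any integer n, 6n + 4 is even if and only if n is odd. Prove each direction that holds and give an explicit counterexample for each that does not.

Not equivalent: only (⇐) holds.

(⟹) This fails: take n = 0. Then 6n + 4 = 4, which is even, yet n = 0 is even, not odd.

(⟸) Suppose n is odd. Since 6 is even, 6n is even for every n, so 6n + 4 has the same parity as 4, which is even. Hence 6n + 4 is even.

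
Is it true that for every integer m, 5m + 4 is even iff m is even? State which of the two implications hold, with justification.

Both directions hold.

(→) Suppose 5m + 4 is even. Since 5 is odd, 5m and m have the same parity, so 5m + 4 ≡ m + 4 (mod 2). As 4 is even, 5m + 4 is even exactly when m is even. Thus m is even.

(←) Conversely, suppose m is even; write m = 2j. Then 5m + 4 = 5·(2j) + 4 = 2·5j + 4, which is even.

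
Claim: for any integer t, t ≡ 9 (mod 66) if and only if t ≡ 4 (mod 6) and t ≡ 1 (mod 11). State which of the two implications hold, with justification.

Forward direction. This fails: t = 9 gives 9 ≡ 9 (mod 66) but 9 ≡ 3 (mod 6), so the conjunction on the right does not hold.

Converse. This fails: t = 34 satisfies both congruences on the right (34 ≡ 4 mod 6 and 34 ≡ 1 mod 11) yet 34 ≡ 34 (mod 66), not 9.

Both directions fail.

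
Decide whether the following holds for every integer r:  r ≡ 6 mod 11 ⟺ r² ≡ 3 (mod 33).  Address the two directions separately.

Forward direction. This fails: take r = 17. Then 17 ≡ 6 (mod 11), but 17² = 289 ≡ 25 (mod 33), not 3.

Converse. This fails: take r = 27. Then 27² = 729 ≡ 3 (mod 33), yet 27 ≡ 5 (mod 11), not 6.

Neither implication holds.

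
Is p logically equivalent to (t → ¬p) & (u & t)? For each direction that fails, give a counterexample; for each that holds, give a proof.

[⇒] This fails. Under p = T, u = F, t = F, the left side is true but the right side is false.

[⇐] This fails. Under p = F, u = T, t = T, the left side is false but the right side is true.

Both directions fail.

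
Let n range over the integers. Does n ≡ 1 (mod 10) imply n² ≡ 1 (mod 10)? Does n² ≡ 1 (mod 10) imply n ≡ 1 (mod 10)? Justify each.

(→) Suppose n ≡ 1 (mod 10). Write n = 10j + 1. Then (10j + 1)² = 100j² + 20j + 1 = 10(10j² + 2j) + 1, so n² ≡ 1 (mod 10).

(←) This fails: take n = 9. Then 9² = 81 ≡ 1 (mod 10), yet 9 ≡ 9 (mod 10), not 1.

Only the forward direction holds.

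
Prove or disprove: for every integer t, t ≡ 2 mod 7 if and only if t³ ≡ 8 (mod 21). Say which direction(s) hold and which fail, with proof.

(⇒) fails and (⇐) fails.

(⇒) This fails: take t = 9. Then 9 ≡ 2 (mod 7), but 9³ = 729 ≡ 15 (mod 21), not 8.

(⇐) This fails: take t = 8. Then 8³ = 512 ≡ 8 (mod 21), yet 8 ≡ 1 (mod 7), not 2.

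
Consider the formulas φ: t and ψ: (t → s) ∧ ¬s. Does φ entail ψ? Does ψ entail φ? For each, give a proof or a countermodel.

Both directions fail.

(→) This fails. Under t = T, s = F, the left side is true but the right side is false.

(←) This fails. Under t = F, s = F, the left side is false but the right side is true.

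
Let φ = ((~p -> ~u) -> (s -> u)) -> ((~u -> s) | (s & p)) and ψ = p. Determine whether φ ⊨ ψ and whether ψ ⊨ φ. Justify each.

Forward direction. This fails. Under u = T, p = F, s = F, the left side is true but the right side is false.

Converse. This fails. Under u = F, p = T, s = F, the left side is false but the right side is true.

Neither direction holds.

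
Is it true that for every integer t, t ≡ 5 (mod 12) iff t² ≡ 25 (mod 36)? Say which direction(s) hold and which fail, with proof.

(→) This fails: take t = 17. Then 17 ≡ 5 (mod 12), but 17² = 289 ≡ 1 (mod 36), not 25.

(←) This fails: take t = 13. Then 13² = 169 ≡ 25 (mod 36), yet 13 ≡ 1 (mod 12), not 5.

Both directions fail.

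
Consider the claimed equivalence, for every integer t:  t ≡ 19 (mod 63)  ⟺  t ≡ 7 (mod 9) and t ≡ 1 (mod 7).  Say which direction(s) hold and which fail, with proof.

(⇒) This fails: t = 19 gives 19 ≡ 19 (mod 63) but 19 ≡ 1 (mod 9), so the conjunction on the right does not hold.

(⇐) This fails: t = 43 satisfies both congruences on the right (43 ≡ 7 mod 9 and 43 ≡ 1 mod 7) yet 43 ≡ 43 (mod 63), not 19.

Both directions fail.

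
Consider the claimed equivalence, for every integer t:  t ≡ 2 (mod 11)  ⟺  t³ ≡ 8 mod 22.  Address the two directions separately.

(⇒) fails; (⇐) holds.

[⇒] This fails: take t = 13. Then 13 ≡ 2 (mod 11), but 13³ = 2197 ≡ 19 (mod 22), not 8.

[⇐] Conversely, the residues r modulo 22 with r³ ≡ 8 (mod 22) are exactly {2}, and each is ≡ 2 (mod 11).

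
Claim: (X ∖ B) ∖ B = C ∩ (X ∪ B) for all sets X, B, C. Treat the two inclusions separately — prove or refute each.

Forward inclusion. This inclusion fails. Take X = {1}, B = ∅, C = ∅; then 1 ∈ (X ∖ B) ∖ B but 1 ∉ C ∩ (X ∪ B).

Reverse inclusion. This inclusion fails. Take X = ∅, B = {1}, C = {1}; then 1 ∈ C ∩ (X ∪ B) but 1 ∉ (X ∖ B) ∖ B.

(⊆) fails and (⊇) fails.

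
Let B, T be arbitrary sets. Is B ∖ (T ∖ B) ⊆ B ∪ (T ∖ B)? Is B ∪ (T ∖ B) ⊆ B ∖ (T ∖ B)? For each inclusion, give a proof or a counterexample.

(⊆) holds; (⊇) fails.

Forward inclusion. Let x ∈ B ∖ (T ∖ B). Then either x ∈ B and x ∉ T; or x ∈ B ∩ T. In each case x ∈ B ∪ (T ∖ B), so B ∖ (T ∖ B) ⊆ B ∪ (T ∖ B).

Reverse inclusion. This inclusion fails. Take B = ∅, T = {1}; then 1 ∈ B ∪ (T ∖ B) but 1 ∉ B ∖ (T ∖ B).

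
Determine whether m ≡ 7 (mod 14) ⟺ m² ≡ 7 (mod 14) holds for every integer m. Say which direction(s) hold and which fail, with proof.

Forward direction. Suppose m ≡ 7 (mod 14). Write m = 14j + 7. Then (14j + 7)² = 196j² + 196j + 49 = 14(14j² + 14j + 3) + 7, so m² ≡ 7 (mod 14).

Converse. Suppose m² ≡ 7 (mod 14). The only residue r in {0, …, 13} with r² ≡ 7 (mod 14) is r = 7, so m ≡ 7 (mod 14).

Both directions hold; the statement is true.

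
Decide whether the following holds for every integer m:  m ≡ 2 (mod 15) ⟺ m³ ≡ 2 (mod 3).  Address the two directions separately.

(→) Suppose m ≡ 2 (mod 15). Then m³ ≡ 2³ = 8 (mod 15), and since 3 ∣ 15, also m³ ≡ 2 (mod 3).

(←) This fails: take m = 5. Then 5³ = 125 ≡ 2 (mod 3), yet 5 ≡ 5 (mod 15), not 2.

The forward direction holds; the converse fails.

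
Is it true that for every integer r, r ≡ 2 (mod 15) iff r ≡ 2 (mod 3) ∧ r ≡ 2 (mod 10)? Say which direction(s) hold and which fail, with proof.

(⟹) This fails: r = 17 gives 17 ≡ 2 (mod 15) but 17 ≡ 7 (mod 10), so the conjunction on the right does not hold.

(⟸) Conversely, if r ≡ 2 (mod 3) and r ≡ 2 (mod 10), then by the Chinese remainder theorem r ≡ 2 (mod 30). Since 2 ≡ 2 (mod 15) and 15 ∣ 30, we get r ≡ 2 (mod 15).

Not equivalent: only (⇐) holds.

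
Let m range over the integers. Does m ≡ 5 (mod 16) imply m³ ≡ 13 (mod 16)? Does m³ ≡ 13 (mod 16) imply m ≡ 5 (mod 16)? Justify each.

(⇒) Suppose m ≡ 5 (mod 16). Write m = 16j + 5. Then (16j + 5)³ = 4096j³ + 3840j² + 1200j + 125 = 16(256j³ + 240j² + 75j + 7) + 13, so m³ ≡ 13 (mod 16).

(⇐) Conversely, suppose m³ ≡ 13 (mod 16). The only residue r in {0, …, 15} with r³ ≡ 13 (mod 16) is r = 5, so m ≡ 5 (mod 16).

Both implications hold.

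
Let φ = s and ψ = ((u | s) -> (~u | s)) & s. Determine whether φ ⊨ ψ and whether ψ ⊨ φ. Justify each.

The biconditional holds.

Forward direction. Assume the antecedent. If u is true, the antecedent forces (u = T, s = T), and ((u | s) -> (~u | s)) & s holds there. If u is false, the antecedent forces (u = F, s = T), and ((u | s) -> (~u | s)) & s holds there. Either way ((u | s) -> (~u | s)) & s holds.

Converse. Assume the antecedent. If u is true, the antecedent forces (u = T, s = T), and s holds there. If u is false, the antecedent forces (u = F, s = T), and s holds there. Either way s holds.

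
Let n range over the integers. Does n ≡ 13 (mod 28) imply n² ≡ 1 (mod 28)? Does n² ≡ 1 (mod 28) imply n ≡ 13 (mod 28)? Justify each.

The forward direction holds; the converse fails.

(→) Suppose n ≡ 13 (mod 28). Write n = 28j + 13. Then (28j + 13)² = 784j² + 728j + 169 = 28(28j² + 26j + 6) + 1, so n² ≡ 1 (mod 28).

(←) This fails: take n = 1. Then 1² = 1 ≡ 1 (mod 28), yet 1 ≡ 1 (mod 28), not 13.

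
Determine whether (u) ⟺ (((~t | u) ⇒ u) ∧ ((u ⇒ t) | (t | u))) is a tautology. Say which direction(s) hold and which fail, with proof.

The forward direction holds; the converse fails.

[⇒] Assume the antecedent. If u is true, the consequent reduces to true regardless of the other variables. If u is false, the antecedent cannot hold. Either way the consequent holds.

[⇐] This fails. Under u = F, t = T, the left side is false but the right side is true.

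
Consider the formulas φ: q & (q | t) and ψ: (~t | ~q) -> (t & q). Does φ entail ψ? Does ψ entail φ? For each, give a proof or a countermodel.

Forward direction. This fails. Under t = F, q = T, the left side is true but the right side is false.

Converse. Assume the antecedent. If t is true, the antecedent forces (t = T, q = T), and q & (q | t) holds there. If t is false, the antecedent cannot hold. Either way q & (q | t) holds.

(⇒) fails; (⇐) holds.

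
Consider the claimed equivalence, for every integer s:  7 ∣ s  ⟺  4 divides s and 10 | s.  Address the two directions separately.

(⟹) This fails: take s = 7. Certainly 7 ∣ 7, but 4 ∤ 7.

(⟸) This fails: take s = 20. Both 4 ∣ 20 and 10 ∣ 20, yet 20 is not a multiple of 7 (since 20 = 2·7 + 6), so 7 ∤ 20.

(⇒) fails and (⇐) fails.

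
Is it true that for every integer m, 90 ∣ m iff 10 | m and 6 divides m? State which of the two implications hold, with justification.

(⇐) This fails: take m = 30. Both 10 ∣ 30 and 6 ∣ 30, yet 30 is not a multiple of 90 (since 30 = 0·90 + 30), so 90 ∤ 30.

(⇒) If 90 ∣ m, write m = 90q. Since 90 = 9·10, m = 10·(9q), so 10 ∣ m; and since 90 = 15·6, m = 6·(15q), so 6 ∣ m.

The forward direction holds; the converse fails.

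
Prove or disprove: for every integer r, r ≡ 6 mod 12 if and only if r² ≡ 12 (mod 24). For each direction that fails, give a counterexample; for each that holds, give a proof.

(⇐) The residues r modulo 24 with r² ≡ 12 (mod 24) are exactly {6, 18}, and each is ≡ 6 (mod 12).

(⇒) Suppose r ≡ 6 (mod 12). Working modulo 24, r ∈ {6, 18}; for each such r, r² ≡ 12 (mod 24).

The biconditional holds.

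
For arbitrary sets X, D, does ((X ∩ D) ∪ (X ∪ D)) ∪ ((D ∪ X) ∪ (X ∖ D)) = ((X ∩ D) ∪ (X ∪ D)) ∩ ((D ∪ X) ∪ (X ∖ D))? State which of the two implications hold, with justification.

(⟹) Let x ∈ ((X ∩ D) ∪ (X ∪ D)) ∪ ((D ∪ X) ∪ (X ∖ D)). Then either x ∈ X and x ∉ D; or x ∈ D and x ∉ X; or x ∈ X ∩ D. In each case x ∈ ((X ∩ D) ∪ (X ∪ D)) ∩ ((D ∪ X) ∪ (X ∖ D)), so ((X ∩ D) ∪ (X ∪ D)) ∪ ((D ∪ X) ∪ (X ∖ D)) ⊆ ((X ∩ D) ∪ (X ∪ D)) ∩ ((D ∪ X) ∪ (X ∖ D)).

(⟸) Let x ∈ ((X ∩ D) ∪ (X ∪ D)) ∩ ((D ∪ X) ∪ (X ∖ D)). Then either x ∈ X and x ∉ D; or x ∈ D and x ∉ X; or x ∈ X ∩ D. In each case x ∈ ((X ∩ D) ∪ (X ∪ D)) ∪ ((D ∪ X) ∪ (X ∖ D)), so ((X ∩ D) ∪ (X ∪ D)) ∩ ((D ∪ X) ∪ (X ∖ D)) ⊆ ((X ∩ D) ∪ (X ∪ D)) ∪ ((D ∪ X) ∪ (X ∖ D)).

The two sets are equal.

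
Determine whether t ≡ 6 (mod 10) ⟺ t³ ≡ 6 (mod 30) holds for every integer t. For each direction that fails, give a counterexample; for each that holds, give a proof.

(⟹) This fails: take t = 16. Then 16 ≡ 6 (mod 10), but 16³ = 4096 ≡ 16 (mod 30), not 6.

(⟸) Conversely, the residues r modulo 30 with r³ ≡ 6 (mod 30) are exactly {6}, and each is ≡ 6 (mod 10).

Only the reverse direction holds.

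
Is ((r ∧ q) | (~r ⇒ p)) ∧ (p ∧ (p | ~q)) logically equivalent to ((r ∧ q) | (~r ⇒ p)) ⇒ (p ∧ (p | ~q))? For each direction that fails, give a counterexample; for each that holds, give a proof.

Only the forward implication holds.

Forward direction. Assume the antecedent. If p is true, the consequent reduces to true regardless of the other variables. If p is false, the antecedent cannot hold. Either way the consequent holds.

Converse. This fails. Under p = F, r = F, q = F, the left side is false but the right side is true.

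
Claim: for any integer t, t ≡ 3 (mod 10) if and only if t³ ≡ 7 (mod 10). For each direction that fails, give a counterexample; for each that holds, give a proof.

(⇒) Suppose t ≡ 3 (mod 10). Write t = 10j + 3. Then (10j + 3)³ = 1000j³ + 900j² + 270j + 27 = 10(100j³ + 90j² + 27j + 2) + 7, so t³ ≡ 7 (mod 10).

(⇐) Conversely, suppose t³ ≡ 7 (mod 10). The only residue r in {0, …, 9} with r³ ≡ 7 (mod 10) is r = 3, so t ≡ 3 (mod 10).

Both implications hold.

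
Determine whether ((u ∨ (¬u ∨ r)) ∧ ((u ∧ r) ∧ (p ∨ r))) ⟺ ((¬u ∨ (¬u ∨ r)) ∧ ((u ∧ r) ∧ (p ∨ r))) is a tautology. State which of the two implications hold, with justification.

(⟹) Assume the antecedent. If r is true, the antecedent forces (r = T, p = F, u = T) or (r = T, p = T, u = T), and the consequent holds there. If r is false, the antecedent cannot hold. Either way the consequent holds.

(⟸) Assume the antecedent. If r is true, the antecedent forces (r = T, p = F, u = T) or (r = T, p = T, u = T), and the consequent holds there. If r is false, the antecedent cannot hold. Either way the consequent holds.

Both implications hold.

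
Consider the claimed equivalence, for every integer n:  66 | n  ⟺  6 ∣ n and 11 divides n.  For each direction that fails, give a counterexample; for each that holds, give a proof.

(⟸) Suppose 6 ∣ n and 11 ∣ n. Any common multiple of 6 and 11 is a multiple of their lcm; here gcd(6, 11) = 1, so lcm(6, 11) = 6·11 = 66, so 66 ∣ n.

(⟹) If 66 ∣ n, write n = 66q. Since 66 = 11·6, n = 6·(11q), so 6 ∣ n; and since 66 = 6·11, n = 11·(6q), so 11 ∣ n.

Both directions hold.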